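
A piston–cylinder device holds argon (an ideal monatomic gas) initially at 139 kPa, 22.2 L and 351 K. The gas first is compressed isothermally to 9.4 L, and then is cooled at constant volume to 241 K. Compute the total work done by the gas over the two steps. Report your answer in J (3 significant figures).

W_total ≈ -2650 J

Step 1 (isothermal): W = P₁V₁ ln(V₂/V₁) = (3086) ln(9.4/22.2) = -2652 J.
Step 2 (isochoric): W = 0 (constant volume).
W_total = -2652 + 0 = -2652 J.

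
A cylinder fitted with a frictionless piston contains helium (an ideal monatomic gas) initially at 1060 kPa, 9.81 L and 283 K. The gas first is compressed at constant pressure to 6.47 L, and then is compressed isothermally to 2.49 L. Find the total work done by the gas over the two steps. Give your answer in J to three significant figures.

Step 1 (isobaric): W = PΔV = (1060 kPa)(6.47 − 9.81 L) = -3540 J.
After step 1: P = 1060 kPa, V = 6.47 L, T = 186.6 K.
Step 2 (isothermal): W = P₁V₁ ln(V₂/V₁) = (6858) ln(2.49/6.47) = -6549 J.
W_total = -3540 − 6549 = -10089 J.

W_total ≈ -10100 J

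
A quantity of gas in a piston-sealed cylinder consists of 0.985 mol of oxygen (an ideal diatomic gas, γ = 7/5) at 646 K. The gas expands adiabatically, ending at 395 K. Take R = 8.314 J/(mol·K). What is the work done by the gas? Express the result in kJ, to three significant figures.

Adiabatic ⇒ Q = 0, so W_by = −ΔU = nCᵥ(T₁ − T₂).
Cᵥ = 5R/2 = 20.79 J/(mol·K).
W = (0.985)(20.79)(646 − 395) = 5139 J.

W ≈ 5.14 kJ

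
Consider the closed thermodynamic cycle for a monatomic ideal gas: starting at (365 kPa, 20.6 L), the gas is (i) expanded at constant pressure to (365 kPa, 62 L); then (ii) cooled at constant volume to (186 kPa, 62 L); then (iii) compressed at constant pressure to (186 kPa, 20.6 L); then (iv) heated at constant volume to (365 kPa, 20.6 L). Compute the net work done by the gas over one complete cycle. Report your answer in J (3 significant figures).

Constant-volume legs do no work.
W(i) = (365)(62 − 20.6) = 15111 J; W(iii) = (186)(20.6 − 62) = -7700 J.
W_net = 15111 − 7700 = 7411 J (the clockwise enclosed area).

W_net ≈ 7410 J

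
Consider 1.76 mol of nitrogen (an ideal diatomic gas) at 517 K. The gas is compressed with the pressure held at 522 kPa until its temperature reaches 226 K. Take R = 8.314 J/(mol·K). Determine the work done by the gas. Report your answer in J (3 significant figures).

Isobaric: W = P ΔV = nR ΔT.
W = (1.76)(8.314)(226 − 517) = -4258 J.

W ≈ -4260 J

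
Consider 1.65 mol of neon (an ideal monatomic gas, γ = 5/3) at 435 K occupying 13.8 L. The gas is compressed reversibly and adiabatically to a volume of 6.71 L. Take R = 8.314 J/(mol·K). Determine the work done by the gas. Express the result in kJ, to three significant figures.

W ≈ -5.52 kJ

Adiabatic: TV^(γ−1) = const with γ = 5/3.
T₂ = T₁ (V₁/V₂)^(γ−1) = 435 × (13.8/6.71)^0.667 = 435 × 1.617 = 703.5 K.
W_by = nCᵥ(T₁ − T₂) = (1.65)(12.47)(435 − 703.5) = -5525 J.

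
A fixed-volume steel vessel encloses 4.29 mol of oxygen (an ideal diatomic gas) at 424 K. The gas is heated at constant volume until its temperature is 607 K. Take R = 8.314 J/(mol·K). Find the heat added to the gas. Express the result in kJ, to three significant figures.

Q ≈ 16.3 kJ

Constant volume ⇒ W = 0, so Q = ΔU = nCᵥΔT with Cᵥ = 5R/2 = 20.79 J/(mol·K).
ΔU = (4.29)(20.79)(607 − 424) = 16318 J.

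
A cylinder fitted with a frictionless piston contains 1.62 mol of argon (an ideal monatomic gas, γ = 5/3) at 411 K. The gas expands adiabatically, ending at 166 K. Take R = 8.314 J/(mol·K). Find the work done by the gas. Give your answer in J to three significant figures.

Adiabatic ⇒ Q = 0, so W_by = −ΔU = nCᵥ(T₁ − T₂).
Cᵥ = 3R/2 = 12.47 J/(mol·K).
W = (1.62)(12.47)(411 − 166) = 4950 J.

W ≈ 4950 J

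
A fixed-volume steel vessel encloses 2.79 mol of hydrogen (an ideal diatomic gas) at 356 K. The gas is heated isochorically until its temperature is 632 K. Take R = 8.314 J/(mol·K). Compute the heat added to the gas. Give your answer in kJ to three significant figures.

Q ≈ 16.0 kJ

Constant volume ⇒ W = 0, so Q = ΔU = nCᵥΔT with Cᵥ = 5R/2 = 20.79 J/(mol·K).
ΔU = (2.79)(20.79)(632 − 356) = 16005 J.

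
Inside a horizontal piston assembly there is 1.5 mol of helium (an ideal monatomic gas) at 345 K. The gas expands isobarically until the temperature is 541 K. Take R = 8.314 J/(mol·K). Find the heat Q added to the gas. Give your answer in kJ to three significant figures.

Q ≈ 6.11 kJ

Isobaric: W = nRΔT = (1.5)(8.314)(196) = 2444 J.
ΔU = nCᵥΔT with Cᵥ = 3R/2: ΔU = (1.5)(12.47)(196) = 3666 J.
Q = ΔU + W = 3666 + 2444 = 6111 J.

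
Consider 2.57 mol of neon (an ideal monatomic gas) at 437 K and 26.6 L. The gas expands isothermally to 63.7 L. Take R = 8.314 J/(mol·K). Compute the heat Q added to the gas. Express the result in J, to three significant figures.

Isothermal ⇒ ΔU = 0, so Q = W = nRT ln(V₂/V₁).
Q = (2.57)(8.314)(437) ln(63.7/26.6) = 9337 × 0.8733 = 8154 J.

Q ≈ 8150 J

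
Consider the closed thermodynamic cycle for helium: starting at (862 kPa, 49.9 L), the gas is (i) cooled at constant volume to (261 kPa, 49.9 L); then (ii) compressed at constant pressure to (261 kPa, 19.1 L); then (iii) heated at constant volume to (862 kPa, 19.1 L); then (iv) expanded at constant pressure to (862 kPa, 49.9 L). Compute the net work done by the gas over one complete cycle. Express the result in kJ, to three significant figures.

Constant-volume legs do no work.
W(ii) = (261)(19.1 − 49.9) = -8039 J; W(iv) = (862)(49.9 − 19.1) = 26550 J.
W_net = -8039 + 26550 = 18511 J (the clockwise enclosed area).

W_net ≈ 18.5 kJ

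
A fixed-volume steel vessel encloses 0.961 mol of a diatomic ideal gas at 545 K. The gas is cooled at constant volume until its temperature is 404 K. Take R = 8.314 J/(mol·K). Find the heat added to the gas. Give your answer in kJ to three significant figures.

Q ≈ -2.82 kJ

Constant volume ⇒ W = 0, so Q = ΔU = nCᵥΔT with Cᵥ = 5R/2 = 20.79 J/(mol·K).
ΔU = (0.961)(20.79)(404 − 545) = -2816 J.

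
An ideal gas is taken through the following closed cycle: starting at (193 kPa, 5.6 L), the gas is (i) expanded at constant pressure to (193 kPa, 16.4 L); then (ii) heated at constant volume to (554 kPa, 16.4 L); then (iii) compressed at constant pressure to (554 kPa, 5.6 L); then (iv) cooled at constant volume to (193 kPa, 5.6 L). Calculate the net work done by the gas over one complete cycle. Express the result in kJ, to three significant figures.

W_net ≈ -3.90 kJ

Constant-volume legs do no work.
W(i) = (193)(16.4 − 5.6) = 2084 J; W(iii) = (554)(5.6 − 16.4) = -5983 J.
W_net = 2084 − 5983 = -3899 J (the counter-clockwise enclosed area).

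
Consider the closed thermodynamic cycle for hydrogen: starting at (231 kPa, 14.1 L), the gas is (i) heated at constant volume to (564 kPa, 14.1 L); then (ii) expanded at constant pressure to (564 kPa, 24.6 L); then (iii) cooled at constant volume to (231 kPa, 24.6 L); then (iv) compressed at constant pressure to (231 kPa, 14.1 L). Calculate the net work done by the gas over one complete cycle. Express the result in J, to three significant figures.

W_net ≈ 3500 J

Constant-volume legs do no work.
W(ii) = (564)(24.6 − 14.1) = 5922 J; W(iv) = (231)(14.1 − 24.6) = -2426 J.
W_net = 5922 − 2426 = 3497 J (the clockwise enclosed area).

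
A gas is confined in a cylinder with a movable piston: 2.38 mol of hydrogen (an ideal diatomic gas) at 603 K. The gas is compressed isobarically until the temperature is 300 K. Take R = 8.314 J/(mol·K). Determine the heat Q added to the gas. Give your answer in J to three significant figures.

Q ≈ -21000 J

Isobaric: W = nRΔT = (2.38)(8.314)(-303) = -5996 J.
ΔU = nCᵥΔT with Cᵥ = 5R/2: ΔU = (2.38)(20.79)(-303) = -14989 J.
Q = ΔU + W = -14989 − 5996 = -20984 J.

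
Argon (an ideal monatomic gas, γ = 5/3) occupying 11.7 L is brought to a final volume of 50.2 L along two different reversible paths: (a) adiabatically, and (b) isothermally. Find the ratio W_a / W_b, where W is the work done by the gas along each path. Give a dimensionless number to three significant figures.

W_a / W_b ≈ 0.640

Path (a) adiabatic: W = P₁V₁(1 − (V₁/V₂)^(γ−1))/(γ−1) → W_a/(P₁V₁) = 0.9319.
Path (b) isothermal: W = P₁V₁ ln(V₂/V₁) → W_b/(P₁V₁) = 1.456.
W_a / W_b = 0.9319 / 1.456 = 0.6399.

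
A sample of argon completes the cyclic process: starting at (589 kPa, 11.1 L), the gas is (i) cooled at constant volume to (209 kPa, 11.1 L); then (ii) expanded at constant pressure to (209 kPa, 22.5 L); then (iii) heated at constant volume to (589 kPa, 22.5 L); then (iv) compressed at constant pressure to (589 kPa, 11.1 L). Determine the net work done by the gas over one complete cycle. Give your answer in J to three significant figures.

W_net ≈ -4330 J

Constant-volume legs do no work.
W(ii) = (209)(22.5 − 11.1) = 2383 J; W(iv) = (589)(11.1 − 22.5) = -6715 J.
W_net = 2383 − 6715 = -4332 J (the counter-clockwise enclosed area).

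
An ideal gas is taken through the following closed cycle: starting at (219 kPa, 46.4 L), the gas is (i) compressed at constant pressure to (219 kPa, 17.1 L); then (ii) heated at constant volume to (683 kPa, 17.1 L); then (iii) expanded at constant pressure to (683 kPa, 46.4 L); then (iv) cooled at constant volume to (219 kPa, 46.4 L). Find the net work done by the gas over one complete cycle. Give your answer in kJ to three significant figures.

W_net ≈ 13.6 kJ

Constant-volume legs do no work.
W(i) = (219)(17.1 − 46.4) = -6417 J; W(iii) = (683)(46.4 − 17.1) = 20012 J.
W_net = -6417 + 20012 = 13595 J (the clockwise enclosed area).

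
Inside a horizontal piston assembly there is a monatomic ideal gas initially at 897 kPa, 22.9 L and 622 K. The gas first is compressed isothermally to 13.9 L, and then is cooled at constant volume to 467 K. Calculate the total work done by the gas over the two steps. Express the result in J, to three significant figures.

W_total ≈ -10300 J

Step 1 (isothermal): W = P₁V₁ ln(V₂/V₁) = (20541) ln(13.9/22.9) = -10255 J.
Step 2 (isochoric): W = 0 (constant volume).
W_total = -10255 + 0 = -10255 J.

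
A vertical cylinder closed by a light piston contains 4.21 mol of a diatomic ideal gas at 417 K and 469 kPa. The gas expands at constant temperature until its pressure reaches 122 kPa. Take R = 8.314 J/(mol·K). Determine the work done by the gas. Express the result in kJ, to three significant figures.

Isothermal process: W = nRT ln(V₂/V₁) = nRT ln(P₁/P₂).
W = (4.21)(8.314)(417) × ln(469/122)
  = 14596 × ln(3.844) = 14596 × 1.347
W_by_gas = 19654 J.

W ≈ 19.7 kJ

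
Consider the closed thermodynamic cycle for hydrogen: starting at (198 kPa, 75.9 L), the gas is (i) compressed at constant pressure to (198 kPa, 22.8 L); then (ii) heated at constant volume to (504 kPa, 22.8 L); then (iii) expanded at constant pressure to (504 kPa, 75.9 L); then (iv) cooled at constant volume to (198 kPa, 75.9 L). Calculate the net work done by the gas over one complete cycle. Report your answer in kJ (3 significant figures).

Constant-volume legs do no work.
W(i) = (198)(22.8 − 75.9) = -10514 J; W(iii) = (504)(75.9 − 22.8) = 26762 J.
W_net = -10514 + 26762 = 16249 J (the clockwise enclosed area).

W_net ≈ 16.2 kJ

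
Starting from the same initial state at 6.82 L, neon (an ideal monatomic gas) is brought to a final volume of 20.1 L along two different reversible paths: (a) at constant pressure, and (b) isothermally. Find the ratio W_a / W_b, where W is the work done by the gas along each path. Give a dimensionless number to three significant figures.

Path (a) isobaric: W = P₁(V₂ − V₁) → W_a/(P₁V₁) = 1.947.
Path (b) isothermal: W = P₁V₁ ln(V₂/V₁) → W_b/(P₁V₁) = 1.081.
W_a / W_b = 1.947 / 1.081 = 1.802.

W_a / W_b ≈ 1.80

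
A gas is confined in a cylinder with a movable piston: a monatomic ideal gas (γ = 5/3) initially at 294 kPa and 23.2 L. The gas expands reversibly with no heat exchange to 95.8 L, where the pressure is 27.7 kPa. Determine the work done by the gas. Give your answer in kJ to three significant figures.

W ≈ 6.25 kJ

Adiabatic: W = (P₁V₁ − P₂V₂)/(γ − 1) with γ = 5/3.
P₁V₁ = 6821 J, P₂V₂ = 2654 J.
W = (6821 − 2654) / 0.6667 = 6251 J.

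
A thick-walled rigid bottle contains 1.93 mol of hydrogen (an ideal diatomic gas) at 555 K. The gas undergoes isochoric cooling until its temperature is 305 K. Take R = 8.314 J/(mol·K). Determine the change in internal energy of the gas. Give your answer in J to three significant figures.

ΔU ≈ -10000 J

Constant volume ⇒ W = 0, so Q = ΔU = nCᵥΔT with Cᵥ = 5R/2 = 20.79 J/(mol·K).
ΔU = (1.93)(20.79)(305 − 555) = -10029 J.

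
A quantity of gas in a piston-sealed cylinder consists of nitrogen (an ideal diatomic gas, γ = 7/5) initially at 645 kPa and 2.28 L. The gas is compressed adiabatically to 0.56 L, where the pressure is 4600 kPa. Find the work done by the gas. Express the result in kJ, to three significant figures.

W ≈ -2.76 kJ

Adiabatic: W = (P₁V₁ − P₂V₂)/(γ − 1) with γ = 7/5.
P₁V₁ = 1471 J, P₂V₂ = 2576 J.
W = (1471 − 2576) / 0.4 = -2764 J.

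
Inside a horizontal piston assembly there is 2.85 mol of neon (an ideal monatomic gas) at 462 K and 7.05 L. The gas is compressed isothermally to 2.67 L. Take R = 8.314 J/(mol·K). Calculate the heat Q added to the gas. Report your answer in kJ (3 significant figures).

Isothermal ⇒ ΔU = 0, so Q = W = nRT ln(V₂/V₁).
Q = (2.85)(8.314)(462) ln(2.67/7.05) = 10947 × -0.9709 = -10629 J.

Q ≈ -10.6 kJ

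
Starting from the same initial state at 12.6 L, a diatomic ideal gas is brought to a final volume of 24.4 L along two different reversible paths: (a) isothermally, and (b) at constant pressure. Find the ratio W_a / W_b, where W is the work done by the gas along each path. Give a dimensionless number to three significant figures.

Path (a) isothermal: W = P₁V₁ ln(V₂/V₁) → W_a/(P₁V₁) = 0.6609.
Path (b) isobaric: W = P₁(V₂ − V₁) → W_b/(P₁V₁) = 0.9365.
W_a / W_b = 0.6609 / 0.9365 = 0.7057.

W_a / W_b ≈ 0.706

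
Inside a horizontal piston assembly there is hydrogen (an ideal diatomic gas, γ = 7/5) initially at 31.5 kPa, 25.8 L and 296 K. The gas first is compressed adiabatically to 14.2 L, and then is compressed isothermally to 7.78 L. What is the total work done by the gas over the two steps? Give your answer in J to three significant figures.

W_total ≈ -1170 J

Step 1 (adiabatic): W = (P₁V₁ − P₂V₂)/(γ−1) = (812.7 − 1032)/0.4 = -548.1 J.
After step 1: P = 72.67 kPa, V = 14.2 L, T = 375.9 K.
Step 2 (isothermal): W = P₁V₁ ln(V₂/V₁) = (1032) ln(7.78/14.2) = -620.9 J.
W_total = -548.1 − 620.9 = -1169 J.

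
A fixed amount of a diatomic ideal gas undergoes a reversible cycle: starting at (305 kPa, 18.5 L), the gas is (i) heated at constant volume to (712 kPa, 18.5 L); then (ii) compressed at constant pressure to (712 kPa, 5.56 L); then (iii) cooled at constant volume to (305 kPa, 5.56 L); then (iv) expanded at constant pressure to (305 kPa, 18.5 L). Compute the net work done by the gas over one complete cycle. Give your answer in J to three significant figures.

Constant-volume legs do no work.
W(ii) = (712)(5.56 − 18.5) = -9213 J; W(iv) = (305)(18.5 − 5.56) = 3947 J.
W_net = -9213 + 3947 = -5267 J (the counter-clockwise enclosed area).

W_net ≈ -5270 J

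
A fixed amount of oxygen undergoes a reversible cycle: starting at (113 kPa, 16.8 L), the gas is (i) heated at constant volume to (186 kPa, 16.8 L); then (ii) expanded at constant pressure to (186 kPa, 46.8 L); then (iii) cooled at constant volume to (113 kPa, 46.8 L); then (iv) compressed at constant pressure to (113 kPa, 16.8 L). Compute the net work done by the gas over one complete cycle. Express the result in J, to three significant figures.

Constant-volume legs do no work.
W(ii) = (186)(46.8 − 16.8) = 5580 J; W(iv) = (113)(16.8 − 46.8) = -3390 J.
W_net = 5580 − 3390 = 2190 J (the clockwise enclosed area).

W_net ≈ 2190 J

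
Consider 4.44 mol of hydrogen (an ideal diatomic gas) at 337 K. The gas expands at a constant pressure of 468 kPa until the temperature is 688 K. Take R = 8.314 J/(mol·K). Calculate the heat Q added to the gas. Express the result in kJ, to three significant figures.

Isobaric: W = nRΔT = (4.44)(8.314)(351) = 12957 J.
ΔU = nCᵥΔT with Cᵥ = 5R/2: ΔU = (4.44)(20.79)(351) = 32392 J.
Q = ΔU + W = 32392 + 12957 = 45349 J.

Q ≈ 45.3 kJ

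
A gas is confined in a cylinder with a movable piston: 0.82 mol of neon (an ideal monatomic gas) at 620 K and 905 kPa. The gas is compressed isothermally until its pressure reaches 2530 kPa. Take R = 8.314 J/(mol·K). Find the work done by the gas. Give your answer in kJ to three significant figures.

W ≈ -4.35 kJ

Isothermal process: W = nRT ln(V₂/V₁) = nRT ln(P₁/P₂).
W = (0.82)(8.314)(620) × ln(905/2530)
  = 4227 × ln(0.3577) = 4227 × -1.028
W_by_gas = -4345 J.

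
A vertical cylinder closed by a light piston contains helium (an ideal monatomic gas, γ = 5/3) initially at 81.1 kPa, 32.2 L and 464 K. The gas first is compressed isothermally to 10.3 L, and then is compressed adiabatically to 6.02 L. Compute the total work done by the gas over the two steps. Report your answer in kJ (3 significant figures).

Step 1 (isothermal): W = P₁V₁ ln(V₂/V₁) = (2611) ln(10.3/32.2) = -2977 J.
After step 1: P = 253.5 kPa, V = 10.3 L, T = 464 K.
Step 2 (adiabatic): W = (P₁V₁ − P₂V₂)/(γ−1) = (2611 − 3736)/0.667 = -1686 J.
W_total = -2977 − 1686 = -4663 J.

W_total ≈ -4.66 kJ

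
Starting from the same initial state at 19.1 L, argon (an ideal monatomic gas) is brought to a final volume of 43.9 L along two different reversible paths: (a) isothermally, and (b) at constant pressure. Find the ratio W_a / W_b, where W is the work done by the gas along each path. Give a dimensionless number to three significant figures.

W_a / W_b ≈ 0.641

Path (a) isothermal: W = P₁V₁ ln(V₂/V₁) → W_a/(P₁V₁) = 0.8322.
Path (b) isobaric: W = P₁(V₂ − V₁) → W_b/(P₁V₁) = 1.298.
W_a / W_b = 0.8322 / 1.298 = 0.6409.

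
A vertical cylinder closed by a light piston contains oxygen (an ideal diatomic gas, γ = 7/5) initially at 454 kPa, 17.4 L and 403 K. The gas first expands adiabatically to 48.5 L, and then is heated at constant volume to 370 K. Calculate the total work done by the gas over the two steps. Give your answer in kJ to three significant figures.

Step 1 (adiabatic): W = (P₁V₁ − P₂V₂)/(γ−1) = (7900 − 5242)/0.4 = 6643 J.
Step 2 (isochoric): W = 0 (constant volume).
W_total = 6643 + 0 = 6643 J.

W_total ≈ 6.64 kJ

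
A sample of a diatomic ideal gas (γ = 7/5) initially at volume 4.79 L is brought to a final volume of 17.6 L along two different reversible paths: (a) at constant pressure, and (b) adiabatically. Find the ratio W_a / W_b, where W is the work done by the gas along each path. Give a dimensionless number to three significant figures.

W_a / W_b ≈ 2.64

Path (a) isobaric: W = P₁(V₂ − V₁) → W_a/(P₁V₁) = 2.674.
Path (b) adiabatic: W = P₁V₁(1 − (V₁/V₂)^(γ−1))/(γ−1) → W_b/(P₁V₁) = 1.015.
W_a / W_b = 2.674 / 1.015 = 2.636.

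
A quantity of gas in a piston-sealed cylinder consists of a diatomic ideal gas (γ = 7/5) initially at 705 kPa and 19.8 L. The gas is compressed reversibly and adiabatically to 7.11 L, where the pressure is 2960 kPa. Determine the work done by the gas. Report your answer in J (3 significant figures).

Adiabatic: W = (P₁V₁ − P₂V₂)/(γ − 1) with γ = 7/5.
P₁V₁ = 13959 J, P₂V₂ = 21046 J.
W = (13959 − 21046) / 0.4 = -17717 J.

W ≈ -17700 J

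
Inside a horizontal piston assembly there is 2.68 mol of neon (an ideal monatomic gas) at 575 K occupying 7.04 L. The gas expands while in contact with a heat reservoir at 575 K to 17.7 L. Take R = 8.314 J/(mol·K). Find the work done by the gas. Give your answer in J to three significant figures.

W ≈ 11800 J

Isothermal: W = nRT ln(V₂/V₁).
W = (2.68)(8.314)(575) × ln(17.7/7.04)
  = 12812 × 0.922
W_by_gas = 11812 J.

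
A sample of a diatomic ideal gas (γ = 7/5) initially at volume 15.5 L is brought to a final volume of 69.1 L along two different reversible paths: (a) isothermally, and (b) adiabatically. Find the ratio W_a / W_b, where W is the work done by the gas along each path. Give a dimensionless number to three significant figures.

Path (a) isothermal: W = P₁V₁ ln(V₂/V₁) → W_a/(P₁V₁) = 1.495.
Path (b) adiabatic: W = P₁V₁(1 − (V₁/V₂)^(γ−1))/(γ−1) → W_b/(P₁V₁) = 1.125.
W_a / W_b = 1.495 / 1.125 = 1.329.

W_a / W_b ≈ 1.33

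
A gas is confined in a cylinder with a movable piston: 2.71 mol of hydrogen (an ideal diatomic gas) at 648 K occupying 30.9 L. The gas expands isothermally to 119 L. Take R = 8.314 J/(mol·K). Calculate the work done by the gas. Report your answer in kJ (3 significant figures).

Isothermal: W = nRT ln(V₂/V₁).
W = (2.71)(8.314)(648) × ln(119/30.9)
  = 14600 × 1.348
W_by_gas = 19686 J.

W ≈ 19.7 kJ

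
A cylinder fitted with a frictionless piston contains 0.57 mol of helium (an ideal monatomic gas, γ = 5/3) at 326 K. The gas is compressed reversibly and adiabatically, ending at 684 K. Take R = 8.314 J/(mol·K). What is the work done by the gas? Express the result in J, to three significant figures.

Adiabatic ⇒ Q = 0, so W_by = −ΔU = nCᵥ(T₁ − T₂).
Cᵥ = 3R/2 = 12.47 J/(mol·K).
W = (0.57)(12.47)(326 − 684) = -2545 J.

W ≈ -2540 J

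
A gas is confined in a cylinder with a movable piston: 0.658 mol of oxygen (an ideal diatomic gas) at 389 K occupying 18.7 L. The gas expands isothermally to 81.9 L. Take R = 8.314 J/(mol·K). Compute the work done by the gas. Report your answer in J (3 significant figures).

W ≈ 3140 J

Isothermal: W = nRT ln(V₂/V₁).
W = (0.658)(8.314)(389) × ln(81.9/18.7)
  = 2128 × 1.477
W_by_gas = 3143 J.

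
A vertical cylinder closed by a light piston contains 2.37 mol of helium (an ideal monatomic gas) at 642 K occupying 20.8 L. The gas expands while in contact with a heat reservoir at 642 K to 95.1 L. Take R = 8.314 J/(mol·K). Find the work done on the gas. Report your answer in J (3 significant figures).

Isothermal: W = nRT ln(V₂/V₁).
W = (2.37)(8.314)(642) × ln(95.1/20.8)
  = 12650 × 1.52
W_by_gas = 19228 J; work on gas = −W_by = -19228 J.

W ≈ -19200 J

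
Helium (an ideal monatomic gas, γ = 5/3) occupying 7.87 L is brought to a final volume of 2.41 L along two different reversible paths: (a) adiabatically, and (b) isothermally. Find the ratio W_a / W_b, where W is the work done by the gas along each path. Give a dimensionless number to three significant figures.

W_a / W_b ≈ 1.52

Path (a) adiabatic: W = P₁V₁(1 − (V₁/V₂)^(γ−1))/(γ−1) → W_a/(P₁V₁) = -1.802.
Path (b) isothermal: W = P₁V₁ ln(V₂/V₁) → W_b/(P₁V₁) = -1.183.
W_a / W_b = -1.802 / -1.183 = 1.522.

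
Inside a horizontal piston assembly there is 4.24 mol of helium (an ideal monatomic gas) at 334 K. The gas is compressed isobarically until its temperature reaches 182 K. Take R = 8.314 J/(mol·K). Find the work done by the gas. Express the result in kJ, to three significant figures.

Isobaric: W = P ΔV = nR ΔT.
W = (4.24)(8.314)(182 − 334) = -5358 J.

W ≈ -5.36 kJ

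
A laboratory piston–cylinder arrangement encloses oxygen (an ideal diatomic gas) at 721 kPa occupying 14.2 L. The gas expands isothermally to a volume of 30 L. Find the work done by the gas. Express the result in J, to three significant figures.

Isothermal: W = nRT ln(V₂/V₁) = P₁V₁ ln(V₂/V₁).
P₁V₁ = (721 kPa)(14.2 L) = 10238 J.
W = 10238 × ln(30/14.2) = 10238 × 0.748
W_by_gas = 7658 J.

W ≈ 7660 J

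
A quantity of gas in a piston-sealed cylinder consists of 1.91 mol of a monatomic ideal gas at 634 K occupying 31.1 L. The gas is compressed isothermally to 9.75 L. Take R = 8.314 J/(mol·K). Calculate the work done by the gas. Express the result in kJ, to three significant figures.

Isothermal: W = nRT ln(V₂/V₁).
W = (1.91)(8.314)(634) × ln(9.75/31.1)
  = 10068 × -1.16
W_by_gas = -11678 J.

W ≈ -11.7 kJ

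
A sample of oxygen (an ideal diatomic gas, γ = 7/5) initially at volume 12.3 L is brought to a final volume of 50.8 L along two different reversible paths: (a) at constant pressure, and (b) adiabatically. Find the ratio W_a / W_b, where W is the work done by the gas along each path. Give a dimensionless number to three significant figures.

Path (a) isobaric: W = P₁(V₂ − V₁) → W_a/(P₁V₁) = 3.13.
Path (b) adiabatic: W = P₁V₁(1 − (V₁/V₂)^(γ−1))/(γ−1) → W_b/(P₁V₁) = 1.082.
W_a / W_b = 3.13 / 1.082 = 2.892.

W_a / W_b ≈ 2.89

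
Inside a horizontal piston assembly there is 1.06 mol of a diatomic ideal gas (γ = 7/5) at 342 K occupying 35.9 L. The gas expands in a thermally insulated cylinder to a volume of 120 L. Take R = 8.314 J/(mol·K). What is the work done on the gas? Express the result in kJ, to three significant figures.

Adiabatic: TV^(γ−1) = const with γ = 7/5.
T₂ = T₁ (V₁/V₂)^(γ−1) = 342 × (35.9/120)^0.4 = 342 × 0.6171 = 211.1 K.
W_by = nCᵥ(T₁ − T₂) = (1.06)(20.79)(342 − 211.1) = 2885 J.
Work on gas = −W_by = -2885 J.

W ≈ -2.89 kJ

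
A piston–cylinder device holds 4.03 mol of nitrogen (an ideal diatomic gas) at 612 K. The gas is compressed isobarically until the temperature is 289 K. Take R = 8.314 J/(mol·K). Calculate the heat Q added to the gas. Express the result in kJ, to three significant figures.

Isobaric: W = nRΔT = (4.03)(8.314)(-323) = -10822 J.
ΔU = nCᵥΔT with Cᵥ = 5R/2: ΔU = (4.03)(20.79)(-323) = -27056 J.
Q = ΔU + W = -27056 − 10822 = -37878 J.

Q ≈ -37.9 kJ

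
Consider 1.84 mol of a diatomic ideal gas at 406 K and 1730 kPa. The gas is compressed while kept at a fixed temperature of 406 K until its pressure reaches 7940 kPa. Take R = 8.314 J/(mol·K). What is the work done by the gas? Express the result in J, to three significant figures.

W ≈ -9460 J

Isothermal process: W = nRT ln(V₂/V₁) = nRT ln(P₁/P₂).
W = (1.84)(8.314)(406) × ln(1730/7940)
  = 6211 × ln(0.2179) = 6211 × -1.524
W_by_gas = -9464 J.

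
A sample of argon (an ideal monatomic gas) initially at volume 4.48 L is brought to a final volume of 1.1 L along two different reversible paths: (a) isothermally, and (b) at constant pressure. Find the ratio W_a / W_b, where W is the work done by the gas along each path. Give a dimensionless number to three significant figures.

Path (a) isothermal: W = P₁V₁ ln(V₂/V₁) → W_a/(P₁V₁) = -1.404.
Path (b) isobaric: W = P₁(V₂ − V₁) → W_b/(P₁V₁) = -0.7545.
W_a / W_b = -1.404 / -0.7545 = 1.861.

W_a / W_b ≈ 1.86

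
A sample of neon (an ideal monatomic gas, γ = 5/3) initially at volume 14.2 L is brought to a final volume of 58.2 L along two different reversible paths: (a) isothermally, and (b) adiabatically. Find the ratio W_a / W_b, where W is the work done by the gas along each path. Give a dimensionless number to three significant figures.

Path (a) isothermal: W = P₁V₁ ln(V₂/V₁) → W_a/(P₁V₁) = 1.411.
Path (b) adiabatic: W = P₁V₁(1 − (V₁/V₂)^(γ−1))/(γ−1) → W_b/(P₁V₁) = 0.9143.
W_a / W_b = 1.411 / 0.9143 = 1.543.

W_a / W_b ≈ 1.54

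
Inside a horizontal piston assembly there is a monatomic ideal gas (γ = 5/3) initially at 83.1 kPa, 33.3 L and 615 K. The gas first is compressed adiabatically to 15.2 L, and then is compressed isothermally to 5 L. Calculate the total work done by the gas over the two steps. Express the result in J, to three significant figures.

W_total ≈ -8040 J

Step 1 (adiabatic): W = (P₁V₁ − P₂V₂)/(γ−1) = (2767 − 4668)/0.667 = -2851 J.
After step 1: P = 307.1 kPa, V = 15.2 L, T = 1037 K.
Step 2 (isothermal): W = P₁V₁ ln(V₂/V₁) = (4668) ln(5/15.2) = -5190 J.
W_total = -2851 − 5190 = -8041 J.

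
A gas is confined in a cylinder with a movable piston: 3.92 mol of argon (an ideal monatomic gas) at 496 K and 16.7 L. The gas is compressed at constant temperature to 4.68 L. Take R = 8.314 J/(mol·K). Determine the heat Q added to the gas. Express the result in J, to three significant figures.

Isothermal ⇒ ΔU = 0, so Q = W = nRT ln(V₂/V₁).
Q = (3.92)(8.314)(496) ln(4.68/16.7) = 16165 × -1.272 = -20564 J.

Q ≈ -20600 J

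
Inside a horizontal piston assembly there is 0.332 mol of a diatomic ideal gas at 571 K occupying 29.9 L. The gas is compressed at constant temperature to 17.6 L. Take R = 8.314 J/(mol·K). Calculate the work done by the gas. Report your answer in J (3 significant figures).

Isothermal: W = nRT ln(V₂/V₁).
W = (0.332)(8.314)(571) × ln(17.6/29.9)
  = 1576 × -0.53
W_by_gas = -835.3 J.

W ≈ -835 J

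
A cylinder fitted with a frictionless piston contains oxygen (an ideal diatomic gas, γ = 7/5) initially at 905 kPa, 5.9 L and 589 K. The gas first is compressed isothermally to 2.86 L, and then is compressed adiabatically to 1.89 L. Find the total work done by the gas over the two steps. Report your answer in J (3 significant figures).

W_total ≈ -6270 J

Step 1 (isothermal): W = P₁V₁ ln(V₂/V₁) = (5340) ln(2.86/5.9) = -3866 J.
After step 1: P = 1867 kPa, V = 2.86 L, T = 589 K.
Step 2 (adiabatic): W = (P₁V₁ − P₂V₂)/(γ−1) = (5340 − 6302)/0.4 = -2406 J.
W_total = -3866 − 2406 = -6272 J.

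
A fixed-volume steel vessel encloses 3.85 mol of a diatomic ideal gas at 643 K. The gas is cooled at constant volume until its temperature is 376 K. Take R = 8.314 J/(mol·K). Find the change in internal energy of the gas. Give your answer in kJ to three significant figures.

ΔU ≈ -21.4 kJ

Constant volume ⇒ W = 0, so Q = ΔU = nCᵥΔT with Cᵥ = 5R/2 = 20.79 J/(mol·K).
ΔU = (3.85)(20.79)(376 − 643) = -21366 J.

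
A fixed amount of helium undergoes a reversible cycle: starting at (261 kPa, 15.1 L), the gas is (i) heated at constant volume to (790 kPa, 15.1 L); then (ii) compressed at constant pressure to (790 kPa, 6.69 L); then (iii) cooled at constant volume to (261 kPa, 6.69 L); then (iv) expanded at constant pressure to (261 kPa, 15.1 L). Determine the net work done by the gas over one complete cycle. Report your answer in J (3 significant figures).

Constant-volume legs do no work.
W(ii) = (790)(6.69 − 15.1) = -6644 J; W(iv) = (261)(15.1 − 6.69) = 2195 J.
W_net = -6644 + 2195 = -4449 J (the counter-clockwise enclosed area).

W_net ≈ -4450 J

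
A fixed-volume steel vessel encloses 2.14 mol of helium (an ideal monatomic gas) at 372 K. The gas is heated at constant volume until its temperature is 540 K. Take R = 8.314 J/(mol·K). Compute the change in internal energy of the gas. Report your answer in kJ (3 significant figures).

Constant volume ⇒ W = 0, so Q = ΔU = nCᵥΔT with Cᵥ = 3R/2 = 12.47 J/(mol·K).
ΔU = (2.14)(12.47)(540 − 372) = 4484 J.

ΔU ≈ 4.48 kJ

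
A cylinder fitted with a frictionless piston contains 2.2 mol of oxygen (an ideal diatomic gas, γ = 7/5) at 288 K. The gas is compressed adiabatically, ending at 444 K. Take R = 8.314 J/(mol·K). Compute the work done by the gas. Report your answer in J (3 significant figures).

W ≈ -7130 J

Adiabatic ⇒ Q = 0, so W_by = −ΔU = nCᵥ(T₁ − T₂).
Cᵥ = 5R/2 = 20.79 J/(mol·K).
W = (2.2)(20.79)(288 − 444) = -7133 J.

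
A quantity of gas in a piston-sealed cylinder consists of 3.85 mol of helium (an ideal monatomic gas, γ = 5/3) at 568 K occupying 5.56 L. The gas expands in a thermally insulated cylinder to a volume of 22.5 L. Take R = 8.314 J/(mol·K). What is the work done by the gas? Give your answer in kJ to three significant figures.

W ≈ 16.5 kJ

Adiabatic: TV^(γ−1) = const with γ = 5/3.
T₂ = T₁ (V₁/V₂)^(γ−1) = 568 × (5.56/22.5)^0.667 = 568 × 0.3938 = 223.7 K.
W_by = nCᵥ(T₁ − T₂) = (3.85)(12.47)(568 − 223.7) = 16532 J.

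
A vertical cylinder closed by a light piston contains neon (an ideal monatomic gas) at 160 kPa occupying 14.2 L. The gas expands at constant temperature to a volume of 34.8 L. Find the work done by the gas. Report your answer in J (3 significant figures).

Isothermal: W = nRT ln(V₂/V₁) = P₁V₁ ln(V₂/V₁).
P₁V₁ = (160 kPa)(14.2 L) = 2272 J.
W = 2272 × ln(34.8/14.2) = 2272 × 0.8964
W_by_gas = 2037 J.

W ≈ 2040 J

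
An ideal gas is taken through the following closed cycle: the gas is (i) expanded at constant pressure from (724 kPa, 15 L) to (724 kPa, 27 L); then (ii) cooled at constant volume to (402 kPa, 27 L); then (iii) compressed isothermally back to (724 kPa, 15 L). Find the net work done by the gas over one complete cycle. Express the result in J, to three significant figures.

W_net ≈ 2310 J

Leg (i): W = PΔV = (724)(27 − 15) = 8688 J.
Leg (ii): W = 0.
Leg (iii): W = PᵢVᵢ ln(V_f/Vᵢ) = (10854) ln(15/27) = -6380 J.
W_net = 8688 − 6380 = 2308 J.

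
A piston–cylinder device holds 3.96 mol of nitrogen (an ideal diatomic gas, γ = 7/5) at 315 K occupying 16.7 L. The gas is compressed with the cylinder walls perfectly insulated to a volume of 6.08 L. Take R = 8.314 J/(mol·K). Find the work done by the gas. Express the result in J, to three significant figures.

Adiabatic: TV^(γ−1) = const with γ = 7/5.
T₂ = T₁ (V₁/V₂)^(γ−1) = 315 × (16.7/6.08)^0.4 = 315 × 1.498 = 471.9 K.
W_by = nCᵥ(T₁ − T₂) = (3.96)(20.79)(315 − 471.9) = -12913 J.

W ≈ -12900 J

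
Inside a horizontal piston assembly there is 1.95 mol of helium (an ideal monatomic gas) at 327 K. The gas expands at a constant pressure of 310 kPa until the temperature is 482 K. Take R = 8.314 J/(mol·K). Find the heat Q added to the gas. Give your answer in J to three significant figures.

Q ≈ 6280 J

Isobaric: W = nRΔT = (1.95)(8.314)(155) = 2513 J.
ΔU = nCᵥΔT with Cᵥ = 3R/2: ΔU = (1.95)(12.47)(155) = 3769 J.
Q = ΔU + W = 3769 + 2513 = 6282 J.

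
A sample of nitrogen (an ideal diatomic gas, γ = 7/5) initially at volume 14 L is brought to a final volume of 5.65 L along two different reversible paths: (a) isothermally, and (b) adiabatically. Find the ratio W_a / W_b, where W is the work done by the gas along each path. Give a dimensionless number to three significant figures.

W_a / W_b ≈ 0.829

Path (a) isothermal: W = P₁V₁ ln(V₂/V₁) → W_a/(P₁V₁) = -0.9074.
Path (b) adiabatic: W = P₁V₁(1 − (V₁/V₂)^(γ−1))/(γ−1) → W_b/(P₁V₁) = -1.094.
W_a / W_b = -0.9074 / -1.094 = 0.8295.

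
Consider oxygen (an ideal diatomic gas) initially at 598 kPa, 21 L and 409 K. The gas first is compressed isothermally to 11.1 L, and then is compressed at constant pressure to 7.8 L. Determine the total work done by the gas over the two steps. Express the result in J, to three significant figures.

Step 1 (isothermal): W = P₁V₁ ln(V₂/V₁) = (12558) ln(11.1/21) = -8007 J.
After step 1: P = 1131 kPa, V = 11.1 L, T = 409 K.
Step 2 (isobaric): W = PΔV = (1131 kPa)(7.8 − 11.1 L) = -3733 J.
W_total = -8007 − 3733 = -11740 J.

W_total ≈ -11700 J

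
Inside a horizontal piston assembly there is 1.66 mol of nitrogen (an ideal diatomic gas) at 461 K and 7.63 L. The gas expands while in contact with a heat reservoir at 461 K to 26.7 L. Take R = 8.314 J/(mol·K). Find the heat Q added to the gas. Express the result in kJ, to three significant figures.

Isothermal ⇒ ΔU = 0, so Q = W = nRT ln(V₂/V₁).
Q = (1.66)(8.314)(461) ln(26.7/7.63) = 6362 × 1.253 = 7969 J.

Q ≈ 7.97 kJ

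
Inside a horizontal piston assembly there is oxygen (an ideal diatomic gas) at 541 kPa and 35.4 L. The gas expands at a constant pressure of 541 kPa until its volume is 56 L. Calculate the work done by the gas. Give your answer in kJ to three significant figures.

Isobaric: W = P ΔV.
W = (541 kPa)(56 − 35.4 L) = (541)(20.6) = 11145 J.

W ≈ 11.1 kJ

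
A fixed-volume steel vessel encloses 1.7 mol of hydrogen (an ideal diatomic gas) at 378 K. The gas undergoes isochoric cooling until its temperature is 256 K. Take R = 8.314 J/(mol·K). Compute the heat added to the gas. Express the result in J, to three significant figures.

Constant volume ⇒ W = 0, so Q = ΔU = nCᵥΔT with Cᵥ = 5R/2 = 20.79 J/(mol·K).
ΔU = (1.7)(20.79)(256 − 378) = -4311 J.

Q ≈ -4310 J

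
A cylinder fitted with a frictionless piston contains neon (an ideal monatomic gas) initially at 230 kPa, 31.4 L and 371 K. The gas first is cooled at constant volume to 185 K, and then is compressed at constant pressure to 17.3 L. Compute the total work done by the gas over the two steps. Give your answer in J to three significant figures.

W_total ≈ -1620 J

Step 1 (isochoric): W = 0 (constant volume).
After step 1: P = 114.7 kPa (V unchanged).
Step 2 (isobaric): W = PΔV = (114.7 kPa)(17.3 − 31.4 L) = -1617 J.
W_total = 0 − 1617 = -1617 J.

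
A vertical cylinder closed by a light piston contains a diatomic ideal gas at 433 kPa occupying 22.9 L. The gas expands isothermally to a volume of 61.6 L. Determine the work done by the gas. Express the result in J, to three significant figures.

W ≈ 9810 J

Isothermal: W = nRT ln(V₂/V₁) = P₁V₁ ln(V₂/V₁).
P₁V₁ = (433 kPa)(22.9 L) = 9916 J.
W = 9916 × ln(61.6/22.9) = 9916 × 0.9895
W_by_gas = 9812 J.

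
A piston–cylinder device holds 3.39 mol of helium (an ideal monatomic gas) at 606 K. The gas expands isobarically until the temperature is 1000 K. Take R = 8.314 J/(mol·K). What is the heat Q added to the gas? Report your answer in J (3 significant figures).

Q ≈ 27800 J

Isobaric: W = nRΔT = (3.39)(8.314)(394) = 11105 J.
ΔU = nCᵥΔT with Cᵥ = 3R/2: ΔU = (3.39)(12.47)(394) = 16657 J.
Q = ΔU + W = 16657 + 11105 = 27762 J.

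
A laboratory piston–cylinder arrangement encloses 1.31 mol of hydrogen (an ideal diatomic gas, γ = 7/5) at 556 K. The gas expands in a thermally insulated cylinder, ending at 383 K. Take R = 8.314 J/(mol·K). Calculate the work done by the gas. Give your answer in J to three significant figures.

W ≈ 4710 J

Adiabatic ⇒ Q = 0, so W_by = −ΔU = nCᵥ(T₁ − T₂).
Cᵥ = 5R/2 = 20.79 J/(mol·K).
W = (1.31)(20.79)(556 − 383) = 4711 J.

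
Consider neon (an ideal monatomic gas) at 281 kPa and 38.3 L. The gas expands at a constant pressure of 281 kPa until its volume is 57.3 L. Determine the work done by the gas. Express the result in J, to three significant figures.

Isobaric: W = P ΔV.
W = (281 kPa)(57.3 − 38.3 L) = (281)(19) = 5339 J.

W ≈ 5340 J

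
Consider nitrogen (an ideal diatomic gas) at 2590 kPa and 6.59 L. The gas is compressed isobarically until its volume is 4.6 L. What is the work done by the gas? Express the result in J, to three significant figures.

Isobaric: W = P ΔV.
W = (2590 kPa)(4.6 − 6.59 L) = (2590)(-1.99) = -5154 J.

W ≈ -5150 J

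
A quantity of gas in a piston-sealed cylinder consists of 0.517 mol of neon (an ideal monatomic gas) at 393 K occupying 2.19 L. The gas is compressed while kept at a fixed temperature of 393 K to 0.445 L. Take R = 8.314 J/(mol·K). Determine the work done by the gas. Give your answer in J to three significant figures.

W ≈ -2690 J

Isothermal: W = nRT ln(V₂/V₁).
W = (0.517)(8.314)(393) × ln(0.445/2.19)
  = 1689 × -1.594
W_by_gas = -2692 J.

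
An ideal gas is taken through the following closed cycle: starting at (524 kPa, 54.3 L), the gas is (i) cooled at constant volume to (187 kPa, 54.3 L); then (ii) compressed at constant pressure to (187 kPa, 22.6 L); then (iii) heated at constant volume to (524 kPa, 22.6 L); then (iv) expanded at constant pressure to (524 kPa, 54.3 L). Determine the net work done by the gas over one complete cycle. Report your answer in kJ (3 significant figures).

Constant-volume legs do no work.
W(ii) = (187)(22.6 − 54.3) = -5928 J; W(iv) = (524)(54.3 − 22.6) = 16611 J.
W_net = -5928 + 16611 = 10683 J (the clockwise enclosed area).

W_net ≈ 10.7 kJ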